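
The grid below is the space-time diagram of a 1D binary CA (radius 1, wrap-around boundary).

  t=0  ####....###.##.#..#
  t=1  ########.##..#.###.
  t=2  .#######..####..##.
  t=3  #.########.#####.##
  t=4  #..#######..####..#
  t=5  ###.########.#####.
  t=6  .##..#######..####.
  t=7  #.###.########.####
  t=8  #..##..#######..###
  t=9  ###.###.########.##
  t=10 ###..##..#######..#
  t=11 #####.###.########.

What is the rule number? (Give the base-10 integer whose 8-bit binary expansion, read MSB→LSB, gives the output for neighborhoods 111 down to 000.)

  ### -> #   bit 7 = 1  t=0,i=0
  ##. -> #   bit 6 = 1  t=0,i=3
  #.# -> .   bit 5 = 0  t=0,i=11
  #.. -> #   bit 4 = 1  t=0,i=4
  .## -> .   bit 3 = 0  t=0,i=8
  .#. -> #   bit 2 = 1  t=0,i=15
  ..# -> #   bit 1 = 1  t=0,i=7
  ... -> #   bit 0 = 1  t=0,i=5
  bits 11010111 = 215

215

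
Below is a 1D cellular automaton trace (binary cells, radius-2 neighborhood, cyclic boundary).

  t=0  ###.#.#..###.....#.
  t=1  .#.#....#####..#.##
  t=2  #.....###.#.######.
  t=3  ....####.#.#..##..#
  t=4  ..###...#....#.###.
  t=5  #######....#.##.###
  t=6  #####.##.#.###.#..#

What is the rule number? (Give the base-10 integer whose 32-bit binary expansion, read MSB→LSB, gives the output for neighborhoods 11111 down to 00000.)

  ##### -> #   bit 31 = 1  t=1,i=10
  ####. -> .   bit 30 = 0  t=1,i=11
  ###.# -> .   bit 29 = 0  t=0,i=2
  ###.. -> #   bit 28 = 1  t=0,i=11
  ##.## -> #   bit 27 = 1  t=5,i=15
  ##.#. -> #   bit 26 = 1  t=0,i=3
  ##..# -> #   bit 25 = 1  t=1,i=13
  ##... -> #   bit 24 = 1  t=0,i=12
  #.### -> .   bit 23 = 0  t=0,i=0
  #.##. -> #   bit 22 = 1  t=1,i=17
  #.#.# -> .   bit 21 = 0  t=0,i=4
  #.#.. -> .   bit 20 = 0  t=0,i=6
  #..## -> #   bit 19 = 1  t=0,i=8
  #..#. -> #   bit 18 = 1  t=1,i=14
  #...# -> #   bit 17 = 1  t=4,i=0
  #.... -> .   bit 16 = 0  t=0,i=13
  .#### -> .   bit 15 = 0  t=1,i=9
  .###. -> #   bit 14 = 1  t=0,i=1
  .##.# -> .   bit 13 = 0  t=1,i=18
  .##.. -> #   bit 12 = 1  t=3,i=15
  .#.## -> #   bit 11 = 1  t=0,i=18
  .#.#. -> .   bit 10 = 0  t=0,i=5
  .#..# -> .   bit 9 = 0  t=0,i=7
  .#... -> .   bit 8 = 0  t=1,i=4
  ..### -> #   bit 7 = 1  t=0,i=9
  ..##. -> .   bit 6 = 0  t=3,i=14
  ..#.# -> #   bit 5 = 1  t=0,i=17
  ..#.. -> .   bit 4 = 0  t=3,i=18
  ...## -> #   bit 3 = 1  t=1,i=7
  ...#. -> .   bit 2 = 0  t=0,i=16
  ....# -> #   bit 1 = 1  t=0,i=15
  ..... -> .   bit 0 = 0  t=0,i=14
  bits 10011111010011100101100010101010 = 2672711850

2672711850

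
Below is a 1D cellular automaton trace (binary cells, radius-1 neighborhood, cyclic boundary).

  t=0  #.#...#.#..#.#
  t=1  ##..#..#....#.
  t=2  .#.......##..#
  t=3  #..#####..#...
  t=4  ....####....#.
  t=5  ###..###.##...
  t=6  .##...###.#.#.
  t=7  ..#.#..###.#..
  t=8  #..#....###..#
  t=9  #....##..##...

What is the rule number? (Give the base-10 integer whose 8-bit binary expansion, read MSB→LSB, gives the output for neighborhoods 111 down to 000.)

  ### -> #   bit 7 = 1  t=3,i=4
  ##. -> #   bit 6 = 1  t=0,i=0
  #.# -> #   bit 5 = 1  t=0,i=1
  #.. -> .   bit 4 = 0  t=0,i=3
  .## -> .   bit 3 = 0  t=0,i=13
  .#. -> .   bit 2 = 0  t=0,i=2
  ..# -> .   bit 1 = 0  t=0,i=5
  ... -> #   bit 0 = 1  t=0,i=4
  bits 11100001 = 225

225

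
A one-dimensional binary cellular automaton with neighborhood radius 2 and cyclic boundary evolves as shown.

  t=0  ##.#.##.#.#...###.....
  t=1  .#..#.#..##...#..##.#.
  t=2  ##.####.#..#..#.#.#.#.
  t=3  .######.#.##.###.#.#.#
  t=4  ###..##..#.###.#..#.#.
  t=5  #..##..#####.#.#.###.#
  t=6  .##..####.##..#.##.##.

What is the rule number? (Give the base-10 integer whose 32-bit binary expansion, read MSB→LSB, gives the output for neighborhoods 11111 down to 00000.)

  ##### -> .   bit 31 = 0  t=3,i=3
  ####. -> #   bit 30 = 1  t=2,i=5
  ###.# -> #   bit 29 = 1  t=2,i=6
  ###.. -> .   bit 28 = 0  t=0,i=16
  ##.## -> #   bit 27 = 1  t=2,i=2
  ##.#. -> .   bit 26 = 0  t=0,i=2
  ##..# -> #   bit 25 = 1  t=4,i=3
  ##... -> #   bit 24 = 1  t=0,i=17
  #.### -> #   bit 23 = 1  t=2,i=3
  #.##. -> .   bit 22 = 0  t=0,i=5
  #.#.# -> .   bit 21 = 0  t=0,i=3
  #.#.. -> #   bit 20 = 1  t=0,i=10
  #..## -> #   bit 19 = 1  t=1,i=8
  #..#. -> #   bit 18 = 1  t=1,i=0
  #...# -> .   bit 17 = 0  t=0,i=12
  #.... -> #   bit 16 = 1  t=0,i=18
  .#### -> #   bit 15 = 1  t=2,i=4
  .###. -> .   bit 14 = 0  t=0,i=15
  .##.# -> #   bit 13 = 1  t=0,i=1
  .##.. -> .   bit 12 = 0  t=1,i=10
  .#.## -> #   bit 11 = 1  t=0,i=4
  .#.#. -> #   bit 10 = 1  t=0,i=9
  .#..# -> .   bit 9 = 0  t=1,i=2
  .#... -> .   bit 8 = 0  t=0,i=11
  ..### -> #   bit 7 = 1  t=0,i=14
  ..##. -> .   bit 6 = 0  t=0,i=0
  ..#.# -> #   bit 5 = 1  t=1,i=4
  ..#.. -> #   bit 4 = 1  t=1,i=1
  ...## -> .   bit 3 = 0  t=0,i=13
  ...#. -> .   bit 2 = 0  t=1,i=13
  ....# -> #   bit 1 = 1  t=0,i=20
  ..... -> .   bit 0 = 0  t=0,i=19
  bits 01101011100111011010110010110010 = 1805495474

1805495474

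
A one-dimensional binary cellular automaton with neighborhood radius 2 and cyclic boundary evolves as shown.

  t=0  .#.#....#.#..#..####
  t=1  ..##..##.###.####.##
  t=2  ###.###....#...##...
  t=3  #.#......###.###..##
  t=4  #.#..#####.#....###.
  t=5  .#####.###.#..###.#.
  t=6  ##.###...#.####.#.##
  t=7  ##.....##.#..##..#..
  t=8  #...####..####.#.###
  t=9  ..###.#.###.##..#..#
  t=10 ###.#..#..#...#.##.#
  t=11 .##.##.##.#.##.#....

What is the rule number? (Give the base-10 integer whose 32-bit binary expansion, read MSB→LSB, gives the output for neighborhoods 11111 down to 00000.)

3793358559

  #####|#  b31=1 t=4,i=7
  ####.|#  b30=1 t=0,i=18
  ###.#|#  b29=1 t=0,i=19
  ###..|.  b28=0 t=2,i=6
  ##.##|.  b27=0 t=1,i=8
  ##.#.|.  b26=0 t=0,i=0
  ##..#|#  b25=1 t=1,i=0
  ##...|.  b24=0 t=2,i=7
  #.###|.  b23=0 t=1,i=9
  #.##.|.  b22=0 t=1,i=18
  #.#.#|.  b21=0 t=0,i=1
  #.#..|#  b20=1 t=0,i=3
  #..##|#  b19=1 t=0,i=15
  #..#.|.  b18=0 t=0,i=12
  #...#|#  b17=1 t=2,i=13
  #....|.  b16=0 t=0,i=5
  .####|.  b15=0 t=0,i=17
  .###.|.  b14=0 t=1,i=10
  .##.#|.  b13=0 t=1,i=7
  .##..|.  b12=0 t=1,i=3
  .#.##|#  b11=1 t=6,i=10
  .#.#.|#  b10=1 t=0,i=2
  .#..#|#  b9=1 t=0,i=11
  .#...|.  b8=0 t=0,i=4
  ..###|#  b7=1 t=0,i=16
  ..##.|#  b6=1 t=1,i=2
  ..#.#|.  b5=0 t=0,i=8
  ..#..|#  b4=1 t=0,i=13
  ...##|#  b3=1 t=2,i=14
  ...#.|#  b2=1 t=0,i=7
  ....#|#  b1=1 t=0,i=6
  .....|#  b0=1 t=3,i=5
  bits 11100010000110100000111011011111 = 3793358559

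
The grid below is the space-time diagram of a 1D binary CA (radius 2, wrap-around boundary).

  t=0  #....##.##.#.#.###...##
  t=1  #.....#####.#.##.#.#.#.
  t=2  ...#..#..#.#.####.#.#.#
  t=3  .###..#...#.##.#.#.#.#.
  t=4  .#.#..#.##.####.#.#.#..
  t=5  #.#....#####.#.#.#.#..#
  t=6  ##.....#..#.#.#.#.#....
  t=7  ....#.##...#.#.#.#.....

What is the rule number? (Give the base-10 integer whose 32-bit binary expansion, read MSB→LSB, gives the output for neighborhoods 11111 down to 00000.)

  nb #####: next=.  (t=1,i=8, bit31=0)
  nb ####.: next=#  (t=1,i=9, bit30=1)
  nb ###.#: next=.  (t=1,i=10, bit29=0)
  nb ###..: next=#  (t=0,i=0, bit28=1)
  nb ##.##: next=#  (t=0,i=7, bit27=1)
  nb ##.#.: next=#  (t=0,i=10, bit26=1)
  nb ##..#: next=.  (t=3,i=4, bit25=0)
  nb ##...: next=.  (t=0,i=1, bit24=0)
  nb #.###: next=#  (t=0,i=15, bit23=1)
  nb #.##.: next=#  (t=0,i=8, bit22=1)
  nb #.#.#: next=.  (t=0,i=11, bit21=0)
  nb #.#..: next=.  (t=1,i=0, bit20=0)
  nb #..##: next=.  (t=3,i=0, bit19=0)
  nb #..#.: next=.  (t=2,i=5, bit18=0)
  nb #...#: next=#  (t=0,i=19, bit17=1)
  nb #....: next=.  (t=0,i=2, bit16=0)
  nb .####: next=.  (t=1,i=7, bit15=0)
  nb .###.: next=.  (t=0,i=16, bit14=0)
  nb .##.#: next=#  (t=0,i=6, bit13=1)
  nb .##..: next=.  (t=6,i=1, bit12=0)
  nb .#.##: next=#  (t=0,i=14, bit11=1)
  nb .#.#.: next=#  (t=0,i=12, bit10=1)
  nb .#..#: next=.  (t=2,i=4, bit9=0)
  nb .#...: next=.  (t=1,i=1, bit8=0)
  nb ..###: next=#  (t=0,i=21, bit7=1)
  nb ..##.: next=.  (t=0,i=5, bit6=0)
  nb ..#.#: next=.  (t=2,i=9, bit5=0)
  nb ..#..: next=#  (t=2,i=3, bit4=1)
  nb ...##: next=.  (t=0,i=4, bit3=0)
  nb ...#.: next=#  (t=2,i=2, bit2=1)
  nb ....#: next=.  (t=0,i=3, bit1=0)
  nb .....: next=#  (t=1,i=3, bit0=1)
  bits 01011100110000100010110010010101 = 1556229269

1556229269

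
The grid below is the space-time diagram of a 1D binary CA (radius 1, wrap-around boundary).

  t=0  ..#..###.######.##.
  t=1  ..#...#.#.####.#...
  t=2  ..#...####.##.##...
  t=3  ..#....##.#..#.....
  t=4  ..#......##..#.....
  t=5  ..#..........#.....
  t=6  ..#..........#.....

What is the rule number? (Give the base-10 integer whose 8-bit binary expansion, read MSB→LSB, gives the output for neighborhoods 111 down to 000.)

164

  ### -> #   bit 7 = 1  t=0,i=6
  ##. -> .   bit 6 = 0  t=0,i=7
  #.# -> #   bit 5 = 1  t=0,i=8
  #.. -> .   bit 4 = 0  t=0,i=3
  .## -> .   bit 3 = 0  t=0,i=5
  .#. -> #   bit 2 = 1  t=0,i=2
  ..# -> .   bit 1 = 0  t=0,i=1
  ... -> .   bit 0 = 0  t=0,i=0
  bits 10100100 = 164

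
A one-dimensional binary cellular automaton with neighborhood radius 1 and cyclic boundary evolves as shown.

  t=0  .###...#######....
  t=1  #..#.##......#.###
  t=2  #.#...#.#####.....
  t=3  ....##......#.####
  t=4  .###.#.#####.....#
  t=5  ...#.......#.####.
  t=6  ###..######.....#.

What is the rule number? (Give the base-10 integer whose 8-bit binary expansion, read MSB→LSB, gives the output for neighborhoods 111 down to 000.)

  ### -> .   bit 7 = 0  t=0,i=2
  ##. -> #   bit 6 = 1  t=0,i=3
  #.# -> .   bit 5 = 0  t=1,i=4
  #.. -> .   bit 4 = 0  t=0,i=4
  .## -> .   bit 3 = 0  t=0,i=1
  .#. -> .   bit 2 = 0  t=1,i=3
  ..# -> #   bit 1 = 1  t=0,i=0
  ... -> #   bit 0 = 1  t=0,i=5
  bits 01000011 = 67

67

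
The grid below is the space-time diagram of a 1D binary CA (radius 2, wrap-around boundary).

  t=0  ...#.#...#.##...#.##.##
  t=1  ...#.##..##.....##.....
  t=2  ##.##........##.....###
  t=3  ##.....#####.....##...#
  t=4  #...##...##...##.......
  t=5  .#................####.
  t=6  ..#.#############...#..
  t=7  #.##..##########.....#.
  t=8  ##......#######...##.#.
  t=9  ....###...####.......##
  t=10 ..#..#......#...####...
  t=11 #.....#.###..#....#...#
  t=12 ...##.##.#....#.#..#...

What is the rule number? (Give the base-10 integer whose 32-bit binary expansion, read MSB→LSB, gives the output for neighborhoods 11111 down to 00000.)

  #####|#  b31=1 t=2,i=22
  ####.|#  b30=1 t=2,i=0
  ###.#|#  b29=1 t=2,i=1
  ###..|.  b28=0 t=3,i=1
  ##.##|.  b27=0 t=0,i=20
  ##.#.|.  b26=0 t=8,i=20
  ##..#|.  b25=0 t=1,i=7
  ##...|.  b24=0 t=0,i=0
  #.###|.  b23=0 t=6,i=4
  #.##.|.  b22=0 t=0,i=11
  #.#.#|#  b21=1 t=7,i=0
  #.#..|#  b20=1 t=0,i=5
  #..##|.  b19=0 t=1,i=8
  #..#.|.  b18=0 t=5,i=0
  #...#|.  b17=0 t=0,i=1
  #....|.  b16=0 t=1,i=12
  .####|.  b15=0 t=2,i=21
  .###.|#  b14=1 t=3,i=0
  .##.#|.  b13=0 t=0,i=19
  .##..|.  b12=0 t=0,i=12
  .#.##|#  b11=1 t=0,i=10
  .#.#.|.  b10=0 t=0,i=4
  .#..#|.  b9=0 t=10,i=3
  .#...|#  b8=1 t=0,i=6
  ..###|.  b7=0 t=2,i=20
  ..##.|.  b6=0 t=1,i=9
  ..#.#|#  b5=1 t=0,i=3
  ..#..|.  b4=0 t=4,i=0
  ...##|.  b3=0 t=1,i=15
  ...#.|.  b2=0 t=0,i=2
  ....#|#  b1=1 t=1,i=1
  .....|#  b0=1 t=1,i=0
  bits 11100000001100000100100100100011 = 3761260835

3761260835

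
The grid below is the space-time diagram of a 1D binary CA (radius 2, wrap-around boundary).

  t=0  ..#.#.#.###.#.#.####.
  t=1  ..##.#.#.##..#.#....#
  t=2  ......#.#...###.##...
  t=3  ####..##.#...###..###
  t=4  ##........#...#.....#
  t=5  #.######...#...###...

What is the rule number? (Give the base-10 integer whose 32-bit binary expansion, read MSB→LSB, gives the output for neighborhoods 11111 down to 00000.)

  [31] ##### => #  t=3,i=0
  [30] ####. => .  t=0,i=18
  [29] ###.# => #  t=0,i=10
  [28] ###.. => .  t=0,i=19
  [27] ##.## => #  t=2,i=15
  [26] ##.#. => .  t=0,i=11
  [25] ##..# => .  t=1,i=11
  [24] ##... => #  t=0,i=20
  [23] #.### => .  t=0,i=8
  [22] #.##. => .  t=1,i=9
  [21] #.#.# => .  t=0,i=4
  [20] #.#.. => .  t=1,i=15
  [19] #..## => .  t=1,i=1
  [18] #..#. => #  t=1,i=12
  [17] #...# => .  t=0,i=0
  [16] #.... => #  t=1,i=17
  [15] .#### => .  t=0,i=17
  [14] .###. => #  t=0,i=9
  [13] .##.# => .  t=1,i=3
  [12] .##.. => .  t=1,i=10
  [11] .#.## => #  t=0,i=7
  [10] .#.#. => #  t=0,i=3
  [9] .#..# => .  t=1,i=0
  [8] .#... => #  t=1,i=16
  [7] ..### => .  t=2,i=12
  [6] ..##. => .  t=1,i=2
  [5] ..#.# => #  t=0,i=2
  [4] ..#.. => .  t=1,i=20
  [3] ...## => .  t=2,i=11
  [2] ...#. => .  t=0,i=1
  [1] ....# => .  t=1,i=18
  [0] ..... => #  t=2,i=0
  bits 10101001000001010100110100100001 = 2835696929

2835696929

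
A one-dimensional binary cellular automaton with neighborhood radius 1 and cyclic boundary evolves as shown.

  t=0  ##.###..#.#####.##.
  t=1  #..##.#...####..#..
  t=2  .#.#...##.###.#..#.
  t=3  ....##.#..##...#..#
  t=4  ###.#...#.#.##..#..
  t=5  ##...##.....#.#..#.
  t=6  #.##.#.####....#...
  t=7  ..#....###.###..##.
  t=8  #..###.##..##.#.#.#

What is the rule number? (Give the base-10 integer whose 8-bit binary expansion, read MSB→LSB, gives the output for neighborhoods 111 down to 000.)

  ### -> #   bit 7 = 1  t=0,i=4
  ##. -> .   bit 6 = 0  t=0,i=1
  #.# -> .   bit 5 = 0  t=0,i=2
  #.. -> #   bit 4 = 1  t=0,i=6
  .## -> #   bit 3 = 1  t=0,i=0
  .#. -> .   bit 2 = 0  t=0,i=8
  ..# -> .   bit 1 = 0  t=0,i=7
  ... -> #   bit 0 = 1  t=1,i=8
  bits 10011001 = 153

153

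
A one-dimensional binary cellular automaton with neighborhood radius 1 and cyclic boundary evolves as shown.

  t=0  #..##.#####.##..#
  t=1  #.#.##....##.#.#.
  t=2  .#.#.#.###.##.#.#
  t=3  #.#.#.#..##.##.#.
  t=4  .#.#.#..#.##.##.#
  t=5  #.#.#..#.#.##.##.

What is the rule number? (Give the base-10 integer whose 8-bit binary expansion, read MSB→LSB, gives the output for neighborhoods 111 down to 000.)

  ###|.  b7=0 t=0,i=7
  ##.|#  b6=1 t=0,i=0
  #.#|#  b5=1 t=0,i=5
  #..|.  b4=0 t=0,i=1
  .##|.  b3=0 t=0,i=3
  .#.|.  b2=0 t=1,i=0
  ..#|#  b1=1 t=0,i=2
  ...|#  b0=1 t=1,i=7
  bits 01100011 = 99

99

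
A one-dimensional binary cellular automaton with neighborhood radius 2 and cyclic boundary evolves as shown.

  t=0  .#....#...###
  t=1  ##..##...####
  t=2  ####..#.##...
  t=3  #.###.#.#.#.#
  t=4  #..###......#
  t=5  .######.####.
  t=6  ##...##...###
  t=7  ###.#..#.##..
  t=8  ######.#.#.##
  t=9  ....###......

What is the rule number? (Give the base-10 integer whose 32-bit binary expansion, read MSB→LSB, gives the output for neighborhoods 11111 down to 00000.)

2002281135

  [31] ##### => .  t=1,i=11
  [30] ####. => #  t=1,i=0
  [29] ###.# => #  t=0,i=12
  [28] ###.. => #  t=1,i=1
  [27] ##.## => .  t=3,i=1
  [26] ##.#. => #  t=0,i=0
  [25] ##..# => #  t=1,i=2
  [24] ##... => #  t=1,i=6
  [23] #.### => .  t=3,i=2
  [22] #.##. => #  t=2,i=8
  [21] #.#.# => .  t=3,i=6
  [20] #.#.. => #  t=0,i=1
  [19] #..## => #  t=1,i=3
  [18] #..#. => .  t=2,i=5
  [17] #...# => .  t=0,i=8
  [16] #.... => .  t=0,i=3
  [15] .#### => .  t=1,i=10
  [14] .###. => #  t=0,i=11
  [13] .##.# => #  t=3,i=0
  [12] .##.. => .  t=1,i=5
  [11] .#.## => .  t=2,i=7
  [10] .#.#. => .  t=3,i=7
  [9] .#..# => #  t=7,i=5
  [8] .#... => .  t=0,i=2
  [7] ..### => #  t=0,i=10
  [6] ..##. => .  t=1,i=4
  [5] ..#.# => #  t=2,i=6
  [4] ..#.. => .  t=0,i=6
  [3] ...## => #  t=0,i=9
  [2] ...#. => #  t=0,i=5
  [1] ....# => #  t=0,i=4
  [0] ..... => #  t=4,i=8
  bits 01110111010110000110001010101111 = 2002281135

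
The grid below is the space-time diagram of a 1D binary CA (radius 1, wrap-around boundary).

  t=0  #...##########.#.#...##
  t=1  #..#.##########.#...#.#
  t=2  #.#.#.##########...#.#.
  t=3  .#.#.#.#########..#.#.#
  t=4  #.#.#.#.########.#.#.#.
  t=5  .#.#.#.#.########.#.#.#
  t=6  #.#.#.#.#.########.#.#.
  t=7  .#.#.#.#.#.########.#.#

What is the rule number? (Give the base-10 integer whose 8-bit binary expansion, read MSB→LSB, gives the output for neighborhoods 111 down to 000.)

  [7] ### => #  t=0,i=5
  [6] ##. => #  t=0,i=0
  [5] #.# => #  t=0,i=14
  [4] #.. => .  t=0,i=1
  [3] .## => .  t=0,i=4
  [2] .#. => .  t=0,i=15
  [1] ..# => #  t=0,i=3
  [0] ... => .  t=0,i=2
  bits 11100010 = 226

226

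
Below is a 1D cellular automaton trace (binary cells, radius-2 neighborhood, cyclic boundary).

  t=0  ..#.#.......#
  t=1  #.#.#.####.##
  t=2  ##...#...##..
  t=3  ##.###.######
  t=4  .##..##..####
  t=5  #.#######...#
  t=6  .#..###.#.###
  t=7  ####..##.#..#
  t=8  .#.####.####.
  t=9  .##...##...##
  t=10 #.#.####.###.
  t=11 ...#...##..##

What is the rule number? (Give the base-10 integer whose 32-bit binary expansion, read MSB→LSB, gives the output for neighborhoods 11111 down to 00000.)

3189447293

  [31] ##### => #  t=3,i=9
  [30] ####. => .  t=1,i=8
  [29] ###.# => #  t=1,i=0
  [28] ###.. => #  t=5,i=8
  [27] ##.## => #  t=1,i=10
  [26] ##.#. => #  t=1,i=1
  [25] ##..# => #  t=2,i=11
  [24] ##... => .  t=2,i=2
  [23] #.### => .  t=1,i=6
  [22] #.##. => .  t=4,i=1
  [21] #.#.# => .  t=1,i=2
  [20] #.#.. => #  t=0,i=4
  [19] #..## => #  t=2,i=12
  [18] #..#. => .  t=0,i=1
  [17] #...# => #  t=2,i=3
  [16] #.... => #  t=0,i=6
  [15] .#### => .  t=1,i=7
  [14] .###. => .  t=1,i=12
  [13] .##.# => .  t=5,i=0
  [12] .##.. => #  t=2,i=1
  [11] .#.## => #  t=1,i=5
  [10] .#.#. => .  t=0,i=3
  [9] .#..# => #  t=0,i=0
  [8] .#... => .  t=0,i=5
  [7] ..### => .  t=4,i=9
  [6] ..##. => #  t=2,i=0
  [5] ..#.# => #  t=0,i=2
  [4] ..#.. => #  t=0,i=12
  [3] ...## => #  t=2,i=8
  [2] ...#. => #  t=0,i=11
  [1] ....# => .  t=0,i=10
  [0] ..... => #  t=0,i=7
  bits 10111110000110110001101001111101 = 3189447293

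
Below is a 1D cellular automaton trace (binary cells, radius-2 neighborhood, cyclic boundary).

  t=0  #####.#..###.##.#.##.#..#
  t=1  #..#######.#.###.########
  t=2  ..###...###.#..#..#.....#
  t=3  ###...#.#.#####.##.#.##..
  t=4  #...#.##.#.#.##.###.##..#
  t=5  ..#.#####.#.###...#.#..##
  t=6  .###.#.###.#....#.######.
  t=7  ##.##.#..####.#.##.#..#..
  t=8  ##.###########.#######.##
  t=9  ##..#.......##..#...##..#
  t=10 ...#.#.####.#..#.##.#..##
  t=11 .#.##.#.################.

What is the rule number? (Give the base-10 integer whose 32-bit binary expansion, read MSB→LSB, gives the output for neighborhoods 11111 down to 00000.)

  nb #####: next=.  (t=0,i=1, bit31=0)
  nb ####.: next=#  (t=0,i=3, bit30=1)
  nb ###.#: next=#  (t=0,i=4, bit29=1)
  nb ###..: next=.  (t=1,i=0, bit28=0)
  nb ##.##: next=.  (t=0,i=12, bit27=0)
  nb ##.#.: next=#  (t=0,i=5, bit26=1)
  nb ##..#: next=.  (t=1,i=1, bit25=0)
  nb ##...: next=.  (t=2,i=5, bit24=0)
  nb #.###: next=.  (t=1,i=13, bit23=0)
  nb #.##.: next=#  (t=0,i=13, bit22=1)
  nb #.#.#: next=.  (t=0,i=16, bit21=0)
  nb #.#..: next=#  (t=0,i=6, bit20=1)
  nb #..##: next=#  (t=0,i=8, bit19=1)
  nb #..#.: next=#  (t=2,i=14, bit18=1)
  nb #...#: next=#  (t=2,i=6, bit17=1)
  nb #....: next=.  (t=2,i=20, bit16=0)
  nb .####: next=#  (t=0,i=0, bit15=1)
  nb .###.: next=.  (t=0,i=10, bit14=0)
  nb .##.#: next=#  (t=0,i=14, bit13=1)
  nb .##..: next=.  (t=3,i=22, bit12=0)
  nb .#.##: next=#  (t=0,i=17, bit11=1)
  nb .#.#.: next=#  (t=3,i=7, bit10=1)
  nb .#..#: next=#  (t=0,i=7, bit9=1)
  nb .#...: next=#  (t=2,i=19, bit8=1)
  nb ..###: next=#  (t=0,i=9, bit7=1)
  nb ..##.: next=#  (t=4,i=24, bit6=1)
  nb ..#.#: next=#  (t=3,i=6, bit5=1)
  nb ..#..: next=.  (t=2,i=15, bit4=0)
  nb ...##: next=.  (t=2,i=7, bit3=0)
  nb ...#.: next=.  (t=2,i=23, bit2=0)
  nb ....#: next=#  (t=2,i=22, bit1=1)
  nb .....: next=#  (t=2,i=21, bit0=1)
  bits 01100100010111101010111111100011 = 1683927011

1683927011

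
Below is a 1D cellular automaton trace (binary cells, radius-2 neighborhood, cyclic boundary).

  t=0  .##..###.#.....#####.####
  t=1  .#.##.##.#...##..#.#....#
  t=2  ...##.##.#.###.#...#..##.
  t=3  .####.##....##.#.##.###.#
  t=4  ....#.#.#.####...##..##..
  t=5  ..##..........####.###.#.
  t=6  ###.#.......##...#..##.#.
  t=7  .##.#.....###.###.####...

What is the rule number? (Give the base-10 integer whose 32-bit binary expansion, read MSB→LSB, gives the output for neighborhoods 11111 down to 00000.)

  nb #####: next=#  (t=0,i=17, bit31=1)
  nb ####.: next=.  (t=0,i=18, bit30=0)
  nb ###.#: next=#  (t=0,i=7, bit29=1)
  nb ###..: next=.  (t=4,i=13, bit28=0)
  nb ##.##: next=.  (t=0,i=0, bit27=0)
  nb ##.#.: next=.  (t=0,i=8, bit26=0)
  nb ##..#: next=#  (t=0,i=3, bit25=1)
  nb ##...: next=#  (t=2,i=24, bit24=1)
  nb #.###: next=.  (t=0,i=21, bit23=0)
  nb #.##.: next=#  (t=0,i=1, bit22=1)
  nb #.#.#: next=.  (t=1,i=1, bit21=0)
  nb #.#..: next=#  (t=0,i=9, bit20=1)
  nb #..##: next=#  (t=0,i=4, bit19=1)
  nb #..#.: next=.  (t=1,i=16, bit18=0)
  nb #...#: next=#  (t=1,i=11, bit17=1)
  nb #....: next=.  (t=0,i=11, bit16=0)
  nb .####: next=.  (t=0,i=16, bit15=0)
  nb .###.: next=#  (t=0,i=6, bit14=1)
  nb .##.#: next=#  (t=1,i=4, bit13=1)
  nb .##..: next=.  (t=0,i=2, bit12=0)
  nb .#.##: next=.  (t=1,i=2, bit11=0)
  nb .#.#.: next=.  (t=1,i=0, bit10=0)
  nb .#..#: next=#  (t=2,i=20, bit9=1)
  nb .#...: next=.  (t=0,i=10, bit8=0)
  nb ..###: next=.  (t=0,i=5, bit7=0)
  nb ..##.: next=#  (t=1,i=13, bit6=1)
  nb ..#.#: next=.  (t=1,i=17, bit5=0)
  nb ..#..: next=.  (t=2,i=19, bit4=0)
  nb ...##: next=#  (t=0,i=14, bit3=1)
  nb ...#.: next=#  (t=1,i=23, bit2=1)
  nb ....#: next=#  (t=0,i=13, bit1=1)
  nb .....: next=.  (t=0,i=12, bit0=0)
  bits 10100011010110100110001001001110 = 2740609614

2740609614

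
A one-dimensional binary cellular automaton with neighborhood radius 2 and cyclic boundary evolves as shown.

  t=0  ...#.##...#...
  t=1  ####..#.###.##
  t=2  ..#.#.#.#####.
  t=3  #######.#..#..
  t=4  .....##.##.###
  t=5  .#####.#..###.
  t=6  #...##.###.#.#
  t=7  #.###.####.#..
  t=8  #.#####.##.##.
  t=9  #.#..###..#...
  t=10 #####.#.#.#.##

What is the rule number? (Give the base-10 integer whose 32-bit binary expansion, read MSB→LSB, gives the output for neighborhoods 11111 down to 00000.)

  #####|.  b31=0 t=1,i=0
  ####.|#  b30=1 t=1,i=2
  ###.#|#  b29=1 t=1,i=10
  ###..|.  b28=0 t=1,i=3
  ##.##|#  b27=1 t=1,i=11
  ##.#.|.  b26=0 t=3,i=7
  ##..#|#  b25=1 t=1,i=4
  ##...|.  b24=0 t=0,i=7
  #.###|#  b23=1 t=1,i=8
  #.##.|.  b22=0 t=0,i=5
  #.#.#|#  b21=1 t=2,i=4
  #.#..|#  b20=1 t=3,i=8
  #..##|#  b19=1 t=3,i=13
  #..#.|.  b18=0 t=1,i=5
  #...#|#  b17=1 t=0,i=8
  #....|#  b16=1 t=0,i=12
  .####|.  b15=0 t=1,i=13
  .###.|#  b14=1 t=1,i=9
  .##.#|.  b13=0 t=4,i=6
  .##..|#  b12=1 t=0,i=6
  .#.##|.  b11=0 t=0,i=4
  .#.#.|#  b10=1 t=2,i=3
  .#..#|#  b9=1 t=3,i=9
  .#...|.  b8=0 t=0,i=11
  ..###|.  b7=0 t=3,i=0
  ..##.|#  b6=1 t=4,i=5
  ..#.#|#  b5=1 t=0,i=3
  ..#..|#  b4=1 t=0,i=10
  ...##|#  b3=1 t=4,i=4
  ...#.|#  b2=1 t=0,i=2
  ....#|#  b1=1 t=0,i=1
  .....|#  b0=1 t=0,i=0
  bits 01101010101110110101011001111111 = 1790662271

1790662271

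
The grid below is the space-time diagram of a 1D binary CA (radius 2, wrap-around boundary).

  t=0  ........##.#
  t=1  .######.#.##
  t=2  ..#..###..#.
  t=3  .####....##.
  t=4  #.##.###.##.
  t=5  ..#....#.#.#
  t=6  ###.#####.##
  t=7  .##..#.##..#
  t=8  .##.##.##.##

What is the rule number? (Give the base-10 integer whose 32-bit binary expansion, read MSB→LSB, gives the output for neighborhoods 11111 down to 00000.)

  [31] ##### => .  t=1,i=3
  [30] ####. => #  t=1,i=5
  [29] ###.# => #  t=1,i=6
  [28] ###.. => .  t=2,i=7
  [27] ##.## => .  t=1,i=0
  [26] ##.#. => #  t=0,i=10
  [25] ##..# => .  t=2,i=8
  [24] ##... => #  t=3,i=5
  [23] #.### => .  t=1,i=1
  [22] #.##. => #  t=1,i=10
  [21] #.#.# => .  t=1,i=8
  [20] #.#.. => #  t=0,i=11
  [19] #..## => #  t=2,i=4
  [18] #..#. => #  t=2,i=9
  [17] #...# => .  t=2,i=0
  [16] #.... => #  t=0,i=1
  [15] .#### => #  t=1,i=2
  [14] .###. => .  t=2,i=6
  [13] .##.# => .  t=0,i=9
  [12] .##.. => #  t=3,i=10
  [11] .#.## => .  t=1,i=9
  [10] .#.#. => #  t=5,i=8
  [9] .#..# => #  t=2,i=3
  [8] .#... => .  t=0,i=0
  [7] ..### => .  t=2,i=5
  [6] ..##. => #  t=0,i=8
  [5] ..#.# => #  t=5,i=7
  [4] ..#.. => #  t=2,i=2
  [3] ...## => .  t=0,i=7
  [2] ...#. => #  t=2,i=1
  [1] ....# => #  t=0,i=6
  [0] ..... => #  t=0,i=2
  bits 01100101010111011001011001110111 = 1700632183

1700632183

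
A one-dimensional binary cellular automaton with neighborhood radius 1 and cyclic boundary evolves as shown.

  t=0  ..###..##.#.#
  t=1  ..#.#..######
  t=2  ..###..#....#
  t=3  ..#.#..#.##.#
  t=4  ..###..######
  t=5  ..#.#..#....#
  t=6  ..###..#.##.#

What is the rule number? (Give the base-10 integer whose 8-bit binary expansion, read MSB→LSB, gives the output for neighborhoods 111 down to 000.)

  ### -> .   bit 7 = 0  t=0,i=3
  ##. -> #   bit 6 = 1  t=0,i=4
  #.# -> #   bit 5 = 1  t=0,i=9
  #.. -> .   bit 4 = 0  t=0,i=0
  .## -> #   bit 3 = 1  t=0,i=2
  .#. -> #   bit 2 = 1  t=0,i=10
  ..# -> .   bit 1 = 0  t=0,i=1
  ... -> #   bit 0 = 1  t=2,i=9
  bits 01101101 = 109

109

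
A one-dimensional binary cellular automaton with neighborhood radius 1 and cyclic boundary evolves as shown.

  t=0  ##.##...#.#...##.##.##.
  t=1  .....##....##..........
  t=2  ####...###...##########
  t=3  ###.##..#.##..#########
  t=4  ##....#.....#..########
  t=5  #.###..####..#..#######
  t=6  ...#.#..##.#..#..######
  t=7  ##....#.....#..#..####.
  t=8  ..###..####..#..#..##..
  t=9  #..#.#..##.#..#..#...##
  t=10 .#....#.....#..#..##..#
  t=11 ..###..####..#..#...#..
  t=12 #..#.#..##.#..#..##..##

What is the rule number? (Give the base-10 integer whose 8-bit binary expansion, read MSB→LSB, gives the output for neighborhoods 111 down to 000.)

145

  nb ###: next=#  (t=2,i=0, bit7=1)
  nb ##.: next=.  (t=0,i=1, bit6=0)
  nb #.#: next=.  (t=0,i=2, bit5=0)
  nb #..: next=#  (t=0,i=5, bit4=1)
  nb .##: next=.  (t=0,i=0, bit3=0)
  nb .#.: next=.  (t=0,i=8, bit2=0)
  nb ..#: next=.  (t=0,i=7, bit1=0)
  nb ...: next=#  (t=0,i=6, bit0=1)
  bits 10010001 = 145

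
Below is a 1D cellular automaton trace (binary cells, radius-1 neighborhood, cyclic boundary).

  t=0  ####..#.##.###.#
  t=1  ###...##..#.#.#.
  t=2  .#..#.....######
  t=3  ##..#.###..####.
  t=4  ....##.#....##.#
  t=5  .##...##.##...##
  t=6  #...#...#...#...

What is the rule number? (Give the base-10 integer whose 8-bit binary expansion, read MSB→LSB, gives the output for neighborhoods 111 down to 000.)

  ### -> #   bit 7 = 1  t=0,i=0
  ##. -> .   bit 6 = 0  t=0,i=3
  #.# -> #   bit 5 = 1  t=0,i=7
  #.. -> .   bit 4 = 0  t=0,i=4
  .## -> .   bit 3 = 0  t=0,i=8
  .#. -> #   bit 2 = 1  t=0,i=6
  ..# -> .   bit 1 = 0  t=0,i=5
  ... -> #   bit 0 = 1  t=1,i=4
  bits 10100101 = 165

165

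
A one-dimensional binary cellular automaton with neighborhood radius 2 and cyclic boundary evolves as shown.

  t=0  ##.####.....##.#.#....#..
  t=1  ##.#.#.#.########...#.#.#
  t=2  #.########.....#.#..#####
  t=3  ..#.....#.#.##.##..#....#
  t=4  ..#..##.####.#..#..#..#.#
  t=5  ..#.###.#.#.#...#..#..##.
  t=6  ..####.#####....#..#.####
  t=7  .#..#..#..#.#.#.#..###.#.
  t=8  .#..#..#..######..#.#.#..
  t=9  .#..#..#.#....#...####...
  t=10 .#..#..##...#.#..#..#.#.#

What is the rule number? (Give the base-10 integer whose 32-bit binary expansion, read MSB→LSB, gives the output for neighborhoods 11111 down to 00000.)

  ##### -> .   bit 31 = 0  t=1,i=11
  ####. -> #   bit 30 = 1  t=0,i=5
  ###.# -> .   bit 29 = 0  t=1,i=1
  ###.. -> .   bit 28 = 0  t=0,i=6
  ##.## -> .   bit 27 = 0  t=0,i=2
  ##.#. -> #   bit 26 = 1  t=0,i=14
  ##..# -> .   bit 25 = 0  t=3,i=17
  ##... -> #   bit 24 = 1  t=0,i=7
  #.### -> #   bit 23 = 1  t=0,i=3
  #.##. -> .   bit 22 = 0  t=3,i=12
  #.#.# -> #   bit 21 = 1  t=0,i=15
  #.#.. -> .   bit 20 = 0  t=0,i=17
  #..## -> #   bit 19 = 1  t=0,i=24
  #..#. -> .   bit 18 = 0  t=3,i=1
  #...# -> .   bit 17 = 0  t=1,i=18
  #.... -> .   bit 16 = 0  t=0,i=8
  .#### -> .   bit 15 = 0  t=0,i=4
  .###. -> #   bit 14 = 1  t=1,i=0
  .##.# -> #   bit 13 = 1  t=0,i=1
  .##.. -> #   bit 12 = 1  t=3,i=16
  .#.## -> #   bit 11 = 1  t=1,i=8
  .#.#. -> #   bit 10 = 1  t=0,i=16
  .#..# -> .   bit 9 = 0  t=0,i=23
  .#... -> .   bit 8 = 0  t=0,i=18
  ..### -> .   bit 7 = 0  t=2,i=20
  ..##. -> #   bit 6 = 1  t=0,i=0
  ..#.# -> #   bit 5 = 1  t=1,i=20
  ..#.. -> #   bit 4 = 1  t=0,i=22
  ...## -> #   bit 3 = 1  t=0,i=11
  ...#. -> .   bit 2 = 0  t=0,i=21
  ....# -> #   bit 1 = 1  t=0,i=10
  ..... -> #   bit 0 = 1  t=0,i=9
  bits 01000101101010000111110001111011 = 1168669819

1168669819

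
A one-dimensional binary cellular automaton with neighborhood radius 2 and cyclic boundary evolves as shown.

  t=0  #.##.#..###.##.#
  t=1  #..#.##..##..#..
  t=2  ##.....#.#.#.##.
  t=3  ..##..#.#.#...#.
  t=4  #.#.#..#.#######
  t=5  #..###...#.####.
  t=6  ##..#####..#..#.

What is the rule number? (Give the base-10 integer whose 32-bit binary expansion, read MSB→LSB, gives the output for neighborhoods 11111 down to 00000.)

  ##### -> #   bit 31 = 1  t=4,i=11
  ####. -> .   bit 30 = 0  t=4,i=15
  ###.# -> #   bit 29 = 1  t=0,i=10
  ###.. -> #   bit 28 = 1  t=5,i=5
  ##.## -> .   bit 27 = 0  t=0,i=1
  ##.#. -> .   bit 26 = 0  t=0,i=4
  ##..# -> #   bit 25 = 1  t=1,i=7
  ##... -> #   bit 24 = 1  t=2,i=2
  #.### -> #   bit 23 = 1  t=4,i=9
  #.##. -> .   bit 22 = 0  t=0,i=2
  #.#.# -> .   bit 21 = 0  t=2,i=9
  #.#.. -> #   bit 20 = 1  t=0,i=5
  #..## -> .   bit 19 = 0  t=0,i=7
  #..#. -> .   bit 18 = 0  t=1,i=2
  #...# -> #   bit 17 = 1  t=3,i=0
  #.... -> #   bit 16 = 1  t=2,i=3
  .#### -> .   bit 15 = 0  t=4,i=10
  .###. -> #   bit 14 = 1  t=0,i=9
  .##.# -> #   bit 13 = 1  t=0,i=0
  .##.. -> .   bit 12 = 0  t=1,i=6
  .#.## -> .   bit 11 = 0  t=1,i=4
  .#.#. -> #   bit 10 = 1  t=2,i=8
  .#..# -> #   bit 9 = 1  t=0,i=6
  .#... -> #   bit 8 = 1  t=3,i=11
  ..### -> .   bit 7 = 0  t=0,i=8
  ..##. -> #   bit 6 = 1  t=1,i=9
  ..#.# -> .   bit 5 = 0  t=1,i=3
  ..#.. -> #   bit 4 = 1  t=1,i=0
  ...## -> .   bit 3 = 0  t=3,i=1
  ...#. -> #   bit 2 = 1  t=2,i=6
  ....# -> .   bit 1 = 0  t=2,i=5
  ..... -> .   bit 0 = 0  t=2,i=4
  bits 10110011100100110110011101010100 = 3012781908

3012781908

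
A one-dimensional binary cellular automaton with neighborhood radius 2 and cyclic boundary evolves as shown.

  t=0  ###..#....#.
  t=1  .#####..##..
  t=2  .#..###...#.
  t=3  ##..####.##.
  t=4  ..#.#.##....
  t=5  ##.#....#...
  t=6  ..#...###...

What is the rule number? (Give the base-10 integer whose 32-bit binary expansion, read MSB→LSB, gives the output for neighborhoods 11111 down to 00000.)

1996768406

  nb #####: next=.  (t=1,i=3, bit31=0)
  nb ####.: next=#  (t=1,i=4, bit30=1)
  nb ###.#: next=#  (t=3,i=7, bit29=1)
  nb ###..: next=#  (t=0,i=2, bit28=1)
  nb ##.##: next=.  (t=3,i=8, bit27=0)
  nb ##.#.: next=#  (t=5,i=2, bit26=1)
  nb ##..#: next=#  (t=0,i=3, bit25=1)
  nb ##...: next=#  (t=1,i=10, bit24=1)
  nb #.###: next=.  (t=0,i=0, bit23=0)
  nb #.##.: next=.  (t=3,i=0, bit22=0)
  nb #.#.#: next=.  (t=4,i=4, bit21=0)
  nb #.#..: next=.  (t=5,i=3, bit20=0)
  nb #..##: next=.  (t=1,i=7, bit19=0)
  nb #..#.: next=#  (t=0,i=4, bit18=1)
  nb #...#: next=.  (t=1,i=11, bit17=0)
  nb #....: next=.  (t=0,i=7, bit16=0)
  nb .####: next=.  (t=1,i=2, bit15=0)
  nb .###.: next=#  (t=0,i=1, bit14=1)
  nb .##.#: next=.  (t=3,i=10, bit13=0)
  nb .##..: next=.  (t=1,i=9, bit12=0)
  nb .#.##: next=.  (t=0,i=11, bit11=0)
  nb .#.#.: next=#  (t=4,i=3, bit10=1)
  nb .#..#: next=.  (t=2,i=2, bit9=0)
  nb .#...: next=.  (t=0,i=6, bit8=0)
  nb ..###: next=#  (t=1,i=1, bit7=1)
  nb ..##.: next=.  (t=1,i=8, bit6=0)
  nb ..#.#: next=.  (t=0,i=10, bit5=0)
  nb ..#..: next=#  (t=0,i=5, bit4=1)
  nb ...##: next=.  (t=1,i=0, bit3=0)
  nb ...#.: next=#  (t=0,i=9, bit2=1)
  nb ....#: next=#  (t=0,i=8, bit1=1)
  nb .....: next=.  (t=4,i=10, bit0=0)
  bits 01110111000001000100010010010110 = 1996768406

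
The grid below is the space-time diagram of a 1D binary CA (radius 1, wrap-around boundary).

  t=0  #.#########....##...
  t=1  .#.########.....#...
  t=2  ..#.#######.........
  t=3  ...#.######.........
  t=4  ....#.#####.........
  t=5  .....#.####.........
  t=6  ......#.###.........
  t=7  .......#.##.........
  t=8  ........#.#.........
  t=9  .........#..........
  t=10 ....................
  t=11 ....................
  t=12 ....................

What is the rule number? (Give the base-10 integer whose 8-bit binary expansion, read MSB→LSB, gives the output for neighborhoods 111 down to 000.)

224

  [7] ### => #  t=0,i=3
  [6] ##. => #  t=0,i=10
  [5] #.# => #  t=0,i=1
  [4] #.. => .  t=0,i=11
  [3] .## => .  t=0,i=2
  [2] .#. => .  t=0,i=0
  [1] ..# => .  t=0,i=14
  [0] ... => .  t=0,i=12
  bits 11100000 = 224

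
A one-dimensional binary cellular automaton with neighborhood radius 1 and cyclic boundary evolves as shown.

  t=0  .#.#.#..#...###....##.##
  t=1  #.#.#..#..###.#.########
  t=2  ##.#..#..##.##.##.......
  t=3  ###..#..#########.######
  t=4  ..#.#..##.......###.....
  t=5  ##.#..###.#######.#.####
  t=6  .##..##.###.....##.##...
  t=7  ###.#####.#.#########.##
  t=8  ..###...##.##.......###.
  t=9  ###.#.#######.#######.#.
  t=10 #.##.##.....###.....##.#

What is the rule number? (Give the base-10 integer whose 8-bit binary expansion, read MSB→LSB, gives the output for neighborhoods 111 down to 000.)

107

  [7] ### => .  t=0,i=13
  [6] ##. => #  t=0,i=14
  [5] #.# => #  t=0,i=0
  [4] #.. => .  t=0,i=6
  [3] .## => #  t=0,i=12
  [2] .#. => .  t=0,i=1
  [1] ..# => #  t=0,i=7
  [0] ... => #  t=0,i=10
  bits 01101011 = 107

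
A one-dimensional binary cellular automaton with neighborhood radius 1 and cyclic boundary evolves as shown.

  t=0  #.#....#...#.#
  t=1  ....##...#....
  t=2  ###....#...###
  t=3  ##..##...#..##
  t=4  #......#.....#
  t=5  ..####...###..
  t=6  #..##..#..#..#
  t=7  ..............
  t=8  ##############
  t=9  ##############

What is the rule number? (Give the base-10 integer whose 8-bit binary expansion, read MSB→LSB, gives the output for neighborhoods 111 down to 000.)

  ### -> #   bit 7 = 1  t=2,i=0
  ##. -> .   bit 6 = 0  t=0,i=0
  #.# -> .   bit 5 = 0  t=0,i=1
  #.. -> .   bit 4 = 0  t=0,i=3
  .## -> .   bit 3 = 0  t=0,i=13
  .#. -> .   bit 2 = 0  t=0,i=2
  ..# -> .   bit 1 = 0  t=0,i=6
  ... -> #   bit 0 = 1  t=0,i=4
  bits 10000001 = 129

129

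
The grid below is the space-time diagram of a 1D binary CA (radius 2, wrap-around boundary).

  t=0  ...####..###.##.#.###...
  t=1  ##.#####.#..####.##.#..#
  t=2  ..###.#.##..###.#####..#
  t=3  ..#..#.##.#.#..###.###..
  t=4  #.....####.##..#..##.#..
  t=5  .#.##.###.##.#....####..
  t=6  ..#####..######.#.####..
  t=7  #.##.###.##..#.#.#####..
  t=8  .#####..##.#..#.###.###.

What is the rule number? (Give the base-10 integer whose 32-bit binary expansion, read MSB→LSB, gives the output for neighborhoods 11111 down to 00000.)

  #####|.  b31=0 t=1,i=5
  ####.|#  b30=1 t=0,i=5
  ###.#|.  b29=0 t=0,i=11
  ###..|#  b28=1 t=0,i=6
  ##.##|#  b27=1 t=0,i=12
  ##.#.|#  b26=1 t=0,i=15
  ##..#|#  b25=1 t=0,i=7
  ##...|.  b24=0 t=0,i=21
  #.###|#  b23=1 t=0,i=18
  #.##.|#  b22=1 t=0,i=13
  #.#.#|.  b21=0 t=0,i=16
  #.#..|#  b20=1 t=1,i=9
  #..##|.  b19=0 t=0,i=8
  #..#.|.  b18=0 t=2,i=22
  #...#|.  b17=0 t=5,i=23
  #....|.  b16=0 t=0,i=22
  .####|#  b15=1 t=0,i=4
  .###.|.  b14=0 t=0,i=10
  .##.#|#  b13=1 t=0,i=14
  .##..|.  b12=0 t=2,i=9
  .#.##|#  b11=1 t=0,i=17
  .#.#.|#  b10=1 t=3,i=11
  .#..#|.  b9=0 t=1,i=10
  .#...|#  b8=1 t=4,i=1
  ..###|#  b7=1 t=0,i=3
  ..##.|#  b6=1 t=4,i=18
  ..#.#|.  b5=0 t=3,i=5
  ..#..|.  b4=0 t=2,i=23
  ...##|.  b3=0 t=0,i=2
  ...#.|.  b2=0 t=3,i=1
  ....#|#  b1=1 t=0,i=1
  .....|#  b0=1 t=0,i=0
  bits 01011110110100001010110111000011 = 1590734275

1590734275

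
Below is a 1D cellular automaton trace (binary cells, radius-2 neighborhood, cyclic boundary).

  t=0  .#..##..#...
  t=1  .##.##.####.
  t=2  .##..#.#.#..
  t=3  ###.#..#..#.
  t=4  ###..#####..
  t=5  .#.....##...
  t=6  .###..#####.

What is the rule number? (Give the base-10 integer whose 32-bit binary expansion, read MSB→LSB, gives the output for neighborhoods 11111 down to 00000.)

3785716568

  ##### -> #   bit 31 = 1  t=4,i=7
  ####. -> #   bit 30 = 1  t=1,i=9
  ###.# -> #   bit 29 = 1  t=3,i=2
  ###.. -> .   bit 28 = 0  t=1,i=10
  ##.## -> .   bit 27 = 0  t=1,i=3
  ##.#. -> .   bit 26 = 0  t=3,i=3
  ##..# -> .   bit 25 = 0  t=0,i=6
  ##... -> #   bit 24 = 1  t=5,i=9
  #.### -> #   bit 23 = 1  t=1,i=7
  #.##. -> .   bit 22 = 0  t=1,i=4
  #.#.# -> #   bit 21 = 1  t=2,i=7
  #.#.. -> .   bit 20 = 0  t=2,i=9
  #..## -> .   bit 19 = 0  t=0,i=3
  #..#. -> #   bit 18 = 1  t=0,i=7
  #...# -> .   bit 17 = 0  t=2,i=11
  #.... -> #   bit 16 = 1  t=0,i=10
  .#### -> .   bit 15 = 0  t=1,i=8
  .###. -> #   bit 14 = 1  t=3,i=1
  .##.# -> #   bit 13 = 1  t=1,i=2
  .##.. -> #   bit 12 = 1  t=0,i=5
  .#.## -> .   bit 11 = 0  t=3,i=11
  .#.#. -> .   bit 10 = 0  t=2,i=6
  .#..# -> #   bit 9 = 1  t=0,i=2
  .#... -> #   bit 8 = 1  t=0,i=9
  ..### -> .   bit 7 = 0  t=4,i=0
  ..##. -> #   bit 6 = 1  t=0,i=4
  ..#.# -> .   bit 5 = 0  t=2,i=5
  ..#.. -> #   bit 4 = 1  t=0,i=1
  ...## -> #   bit 3 = 1  t=2,i=0
  ...#. -> .   bit 2 = 0  t=0,i=0
  ....# -> .   bit 1 = 0  t=0,i=11
  ..... -> .   bit 0 = 0  t=5,i=4
  bits 11100001101001010111001101011000 = 3785716568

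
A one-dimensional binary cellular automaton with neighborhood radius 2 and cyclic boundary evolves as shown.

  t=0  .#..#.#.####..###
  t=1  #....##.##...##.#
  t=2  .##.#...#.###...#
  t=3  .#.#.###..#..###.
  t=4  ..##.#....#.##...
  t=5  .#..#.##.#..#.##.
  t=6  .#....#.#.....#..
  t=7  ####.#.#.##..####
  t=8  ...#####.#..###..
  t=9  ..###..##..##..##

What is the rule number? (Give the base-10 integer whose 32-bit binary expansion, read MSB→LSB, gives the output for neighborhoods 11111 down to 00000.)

  ##### -> .   bit 31 = 0  t=7,i=0
  ####. -> .   bit 30 = 0  t=0,i=10
  ###.# -> #   bit 29 = 1  t=0,i=16
  ###.. -> .   bit 28 = 0  t=0,i=11
  ##.## -> .   bit 27 = 0  t=1,i=7
  ##.#. -> #   bit 26 = 1  t=0,i=0
  ##..# -> .   bit 25 = 0  t=0,i=12
  ##... -> #   bit 24 = 1  t=1,i=1
  #.### -> #   bit 23 = 1  t=0,i=8
  #.##. -> #   bit 22 = 1  t=1,i=8
  #.#.# -> #   bit 21 = 1  t=0,i=6
  #.#.. -> .   bit 20 = 0  t=0,i=1
  #..## -> #   bit 19 = 1  t=0,i=13
  #..#. -> .   bit 18 = 0  t=0,i=3
  #...# -> #   bit 17 = 1  t=1,i=11
  #.... -> #   bit 16 = 1  t=1,i=2
  .#### -> #   bit 15 = 1  t=0,i=9
  .###. -> .   bit 14 = 0  t=0,i=15
  .##.# -> .   bit 13 = 0  t=1,i=6
  .##.. -> .   bit 12 = 0  t=1,i=0
  .#.## -> .   bit 11 = 0  t=0,i=7
  .#.#. -> #   bit 10 = 1  t=0,i=5
  .#..# -> .   bit 9 = 0  t=0,i=2
  .#... -> #   bit 8 = 1  t=2,i=5
  ..### -> #   bit 7 = 1  t=0,i=14
  ..##. -> .   bit 6 = 0  t=1,i=5
  ..#.# -> .   bit 5 = 0  t=0,i=4
  ..#.. -> #   bit 4 = 1  t=3,i=10
  ...## -> #   bit 3 = 1  t=1,i=4
  ...#. -> #   bit 2 = 1  t=2,i=7
  ....# -> .   bit 1 = 0  t=1,i=3
  ..... -> .   bit 0 = 0  t=4,i=16
  bits 00100101111010111000010110011100 = 636192156

636192156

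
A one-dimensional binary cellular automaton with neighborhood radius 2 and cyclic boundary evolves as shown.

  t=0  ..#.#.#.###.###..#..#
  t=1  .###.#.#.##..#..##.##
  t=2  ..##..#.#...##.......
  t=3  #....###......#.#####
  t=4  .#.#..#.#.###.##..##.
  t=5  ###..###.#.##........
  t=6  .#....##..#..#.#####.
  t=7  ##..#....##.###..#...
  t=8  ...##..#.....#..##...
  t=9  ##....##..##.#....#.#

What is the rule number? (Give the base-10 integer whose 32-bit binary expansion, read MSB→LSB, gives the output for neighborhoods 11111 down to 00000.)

2701413427

  nb #####: next=#  (t=3,i=18, bit31=1)
  nb ####.: next=.  (t=3,i=20, bit30=0)
  nb ###.#: next=#  (t=0,i=10, bit29=1)
  nb ###..: next=.  (t=0,i=14, bit28=0)
  nb ##.##: next=.  (t=0,i=11, bit27=0)
  nb ##.#.: next=.  (t=1,i=4, bit26=0)
  nb ##..#: next=.  (t=0,i=15, bit25=0)
  nb ##...: next=#  (t=2,i=14, bit24=1)
  nb #.###: next=.  (t=0,i=8, bit23=0)
  nb #.##.: next=.  (t=1,i=9, bit22=0)
  nb #.#.#: next=.  (t=0,i=4, bit21=0)
  nb #.#..: next=.  (t=2,i=8, bit20=0)
  nb #..##: next=.  (t=1,i=15, bit19=0)
  nb #..#.: next=#  (t=0,i=1, bit18=1)
  nb #...#: next=.  (t=2,i=10, bit17=0)
  nb #....: next=.  (t=2,i=15, bit16=0)
  nb .####: next=.  (t=3,i=17, bit15=0)
  nb .###.: next=#  (t=0,i=9, bit14=1)
  nb .##.#: next=.  (t=1,i=17, bit13=0)
  nb .##..: next=.  (t=1,i=10, bit12=0)
  nb .#.##: next=#  (t=0,i=7, bit11=1)
  nb .#.#.: next=#  (t=0,i=3, bit10=1)
  nb .#..#: next=.  (t=0,i=0, bit9=0)
  nb .#...: next=.  (t=2,i=9, bit8=0)
  nb ..###: next=.  (t=3,i=5, bit7=0)
  nb ..##.: next=.  (t=1,i=16, bit6=0)
  nb ..#.#: next=#  (t=0,i=2, bit5=1)
  nb ..#..: next=#  (t=0,i=17, bit4=1)
  nb ...##: next=.  (t=2,i=1, bit3=0)
  nb ...#.: next=.  (t=3,i=13, bit2=0)
  nb ....#: next=#  (t=2,i=0, bit1=1)
  nb .....: next=#  (t=2,i=16, bit0=1)
  bits 10100001000001000100110000110011 = 2701413427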